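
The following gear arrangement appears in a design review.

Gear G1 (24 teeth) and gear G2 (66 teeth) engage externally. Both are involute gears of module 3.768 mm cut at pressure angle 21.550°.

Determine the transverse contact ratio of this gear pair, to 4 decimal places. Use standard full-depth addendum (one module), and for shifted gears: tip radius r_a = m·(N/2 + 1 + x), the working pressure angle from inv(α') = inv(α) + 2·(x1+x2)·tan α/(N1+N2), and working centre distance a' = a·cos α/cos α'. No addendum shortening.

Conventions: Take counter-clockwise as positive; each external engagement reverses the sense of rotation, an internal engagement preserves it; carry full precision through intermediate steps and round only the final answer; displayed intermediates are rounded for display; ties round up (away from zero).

1.6299

single-mesh involute tooth geometry (24T engaging 66T at module 3.768)
base radii: r_b1 = 42.055283, r_b2 = 115.652029
tip radii: r_a1 = 48.984000, r_a2 = 128.112000
no profile shift: α' = α, a' = a
action lengths: √(r_a1²−r_b1²) = 25.115442, √(r_a2²−r_b2²) = 55.111639
base pitch p_b = π·m·cos α = 11.010047
CR = (25.115442 + 55.111639 − 169.560000·sin 21.55000°)/11.010047 = 1.629919
contact ratio ≈ 1.6299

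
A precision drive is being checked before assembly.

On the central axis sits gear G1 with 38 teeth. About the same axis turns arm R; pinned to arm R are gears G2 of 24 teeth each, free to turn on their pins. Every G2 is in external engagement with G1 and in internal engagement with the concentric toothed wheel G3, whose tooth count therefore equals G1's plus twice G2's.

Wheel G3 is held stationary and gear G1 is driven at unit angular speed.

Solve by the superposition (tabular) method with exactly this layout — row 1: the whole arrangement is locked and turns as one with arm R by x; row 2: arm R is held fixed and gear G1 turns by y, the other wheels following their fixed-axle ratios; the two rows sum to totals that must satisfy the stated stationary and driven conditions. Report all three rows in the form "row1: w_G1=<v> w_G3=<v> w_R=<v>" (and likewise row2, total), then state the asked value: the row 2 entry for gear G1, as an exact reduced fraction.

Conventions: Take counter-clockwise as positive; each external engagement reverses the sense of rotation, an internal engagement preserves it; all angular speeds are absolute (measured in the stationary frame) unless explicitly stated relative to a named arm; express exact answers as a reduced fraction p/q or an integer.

topology: planetary set — G1 38T / G2 24T / G3 86T, arm = carrier (Willis)
row 1: whole set turns with the arm by x
row 2 — arm fixed, fixed-axis ratios: sun y, ring −(38/86)·y, arm 0
boundary: total ω_ring = x − (38/86)·y = 0 and total ω_sun = x + y = 1  ⇒  y = 43/62, x = 19/62
row 2 ring = −(38/86)·43/62 = -19/62
totals (row 1 + row 2): sun 19/62 + 43/62 = 1, ring 19/62 + (-19/62) = 0, arm 19/62 + 0 = 19/62
asked cell (row2, sun) = 43/62

row1: w_G1=19/62 w_G3=19/62 w_R=19/62
row2: w_G1=43/62 w_G3=-19/62 w_R=0
total: w_G1=1 w_G3=0 w_R=19/62
asked value: 43/62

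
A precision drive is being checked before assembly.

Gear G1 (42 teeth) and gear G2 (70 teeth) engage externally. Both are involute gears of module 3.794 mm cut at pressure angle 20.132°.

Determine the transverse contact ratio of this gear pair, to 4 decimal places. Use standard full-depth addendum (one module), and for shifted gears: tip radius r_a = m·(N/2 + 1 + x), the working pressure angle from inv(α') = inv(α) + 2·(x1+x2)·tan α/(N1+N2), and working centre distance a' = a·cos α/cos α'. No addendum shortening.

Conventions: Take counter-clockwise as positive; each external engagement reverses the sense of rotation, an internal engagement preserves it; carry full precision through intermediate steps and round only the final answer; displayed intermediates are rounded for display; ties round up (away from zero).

1.7581

single-mesh involute tooth geometry (42T engaging 70T at module 3.794)
base radii: r_b1 = 74.806091, r_b2 = 124.676819
tip radii: r_a1 = 83.468000, r_a2 = 136.584000
no profile shift: α' = α, a' = a
action lengths: √(r_a1²−r_b1²) = 37.026419, √(r_a2²−r_b2²) = 55.775262
base pitch p_b = π·m·cos α = 11.190965
CR = (37.026419 + 55.775262 − 212.464000·sin 20.13200°)/11.190965 = 1.758110
contact ratio ≈ 1.7581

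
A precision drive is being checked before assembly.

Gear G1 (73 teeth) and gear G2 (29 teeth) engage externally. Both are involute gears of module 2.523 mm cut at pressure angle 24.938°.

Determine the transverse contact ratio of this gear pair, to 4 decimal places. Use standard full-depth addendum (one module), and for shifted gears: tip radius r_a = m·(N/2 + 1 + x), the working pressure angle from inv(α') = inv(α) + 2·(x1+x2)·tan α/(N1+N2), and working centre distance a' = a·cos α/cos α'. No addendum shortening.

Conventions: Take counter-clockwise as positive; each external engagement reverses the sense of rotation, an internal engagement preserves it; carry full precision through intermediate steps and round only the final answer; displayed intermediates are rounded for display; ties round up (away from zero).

1.5220

class = single-mesh tooth geometry [involute pair 73T × 29T, m = 2.523]
base radii: r_b1 = 83.503496, r_b2 = 33.172622
tip radii: r_a1 = 94.612500, r_a2 = 39.106500
no profile shift: α' = α, a' = a
action lengths: √(r_a1²−r_b1²) = 44.482483, √(r_a2²−r_b2²) = 20.709793
base pitch p_b = π·m·cos α = 7.187232
CR = (44.482483 + 20.709793 − 128.673000·sin 24.93800°)/7.187232 = 1.521996
contact ratio ≈ 1.5220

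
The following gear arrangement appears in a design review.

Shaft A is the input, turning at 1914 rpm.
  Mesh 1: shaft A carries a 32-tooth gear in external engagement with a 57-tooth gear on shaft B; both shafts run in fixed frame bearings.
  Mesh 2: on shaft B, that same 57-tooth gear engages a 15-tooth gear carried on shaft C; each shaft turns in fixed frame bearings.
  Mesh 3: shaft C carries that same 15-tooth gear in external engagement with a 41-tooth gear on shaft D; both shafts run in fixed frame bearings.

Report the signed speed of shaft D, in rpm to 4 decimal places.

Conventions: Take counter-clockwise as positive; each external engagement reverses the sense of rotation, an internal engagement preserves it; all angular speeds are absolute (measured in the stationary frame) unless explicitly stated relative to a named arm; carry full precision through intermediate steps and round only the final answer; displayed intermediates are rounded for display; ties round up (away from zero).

-1493.8537 rpm

3-mesh fixed-axis compound train (all bearings frame-fixed)
mesh 1 [32T→57T]: ω = 1914.0000×32/57 = 1074.5263 rpm, sense flips to −
mesh 2 [57T→15T]: ω = 1074.5263×57/15 = 4083.2000 rpm, sense flips to +
mesh 3 [15T→41T]: ω = 4083.2000×15/41 = 1493.8537 rpm, sense flips to −
signed output speed = -1493.8537 rpm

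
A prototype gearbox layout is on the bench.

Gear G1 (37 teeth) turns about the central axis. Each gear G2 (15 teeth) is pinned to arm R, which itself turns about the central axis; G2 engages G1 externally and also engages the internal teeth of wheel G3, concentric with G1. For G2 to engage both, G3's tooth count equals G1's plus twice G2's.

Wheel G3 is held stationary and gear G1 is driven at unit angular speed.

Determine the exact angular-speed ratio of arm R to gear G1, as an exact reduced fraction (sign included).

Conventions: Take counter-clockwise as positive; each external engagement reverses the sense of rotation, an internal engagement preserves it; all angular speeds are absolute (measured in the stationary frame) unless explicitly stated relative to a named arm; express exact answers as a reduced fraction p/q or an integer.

37/104

planetary set (37T centre, 15T on arm, 67T internal) — Willis relation
ring teeth: 37 + 2·15 = 67
37(ω_sun−ω_arm) = −67(ω_ring−ω_arm),  ω_ring = 0, ω_sun = 1
37(1−ω_arm) = −67(0−ω_arm)  ⇒  104·ω_arm = 37  ⇒  ω_arm = 37/104
ω_out/ω_in = 37/104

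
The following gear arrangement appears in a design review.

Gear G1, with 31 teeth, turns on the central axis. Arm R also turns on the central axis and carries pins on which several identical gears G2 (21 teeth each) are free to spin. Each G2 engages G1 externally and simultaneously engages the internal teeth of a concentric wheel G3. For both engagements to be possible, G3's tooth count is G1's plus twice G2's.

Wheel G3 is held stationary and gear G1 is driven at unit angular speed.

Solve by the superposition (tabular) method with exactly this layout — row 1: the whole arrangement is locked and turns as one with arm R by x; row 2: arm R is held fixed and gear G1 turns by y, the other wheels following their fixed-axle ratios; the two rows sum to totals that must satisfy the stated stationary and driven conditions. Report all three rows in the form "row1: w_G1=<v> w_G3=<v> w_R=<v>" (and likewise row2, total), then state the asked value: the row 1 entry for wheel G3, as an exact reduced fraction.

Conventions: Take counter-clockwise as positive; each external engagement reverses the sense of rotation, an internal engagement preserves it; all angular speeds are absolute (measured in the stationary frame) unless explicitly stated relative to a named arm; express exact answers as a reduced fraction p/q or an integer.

planetary set (31T centre, 21T on arm, 73T internal) — Willis relation
row 1 — lock + rotate with arm: ω_sun = ω_ring = ω_arm = x
row 2 (arm held, sun turns y): ω_ring = −(31/73)·y, ω_arm = 0
boundary: total ω_ring = x − (31/73)·y = 0 and total ω_sun = x + y = 1  ⇒  y = 73/104, x = 31/104
row 2 ring = −(31/73)·73/104 = -31/104
totals (row 1 + row 2): sun 31/104 + 73/104 = 1, ring 31/104 + (-31/104) = 0, arm 31/104 + 0 = 31/104
asked cell (row1, ring) = 31/104

row1: w_G1=31/104 w_G3=31/104 w_R=31/104
row2: w_G1=73/104 w_G3=-31/104 w_R=0
total: w_G1=1 w_G3=0 w_R=31/104
asked value: 31/104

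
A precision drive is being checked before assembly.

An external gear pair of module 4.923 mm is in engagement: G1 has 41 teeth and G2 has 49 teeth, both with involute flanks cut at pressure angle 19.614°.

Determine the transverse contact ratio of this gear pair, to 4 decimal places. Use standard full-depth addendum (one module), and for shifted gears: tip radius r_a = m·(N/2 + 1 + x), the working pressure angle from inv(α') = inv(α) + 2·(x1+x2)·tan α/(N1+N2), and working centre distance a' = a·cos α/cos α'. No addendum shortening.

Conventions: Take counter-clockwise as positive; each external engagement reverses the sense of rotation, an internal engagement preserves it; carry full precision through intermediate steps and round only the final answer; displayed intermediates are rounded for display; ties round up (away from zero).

1.7549

topology: single-mesh involute geometry — m = 4.923, 41T/49T pair
base radii: r_b1 = 95.065576, r_b2 = 113.614957
tip radii: r_a1 = 105.844500, r_a2 = 125.536500
no profile shift: α' = α, a' = a
action lengths: √(r_a1²−r_b1²) = 46.535947, √(r_a2²−r_b2²) = 53.395266
base pitch p_b = π·m·cos α = 14.568650
CR = (46.535947 + 53.395266 − 221.535000·sin 19.61400°)/14.568650 = 1.754861
contact ratio ≈ 1.7549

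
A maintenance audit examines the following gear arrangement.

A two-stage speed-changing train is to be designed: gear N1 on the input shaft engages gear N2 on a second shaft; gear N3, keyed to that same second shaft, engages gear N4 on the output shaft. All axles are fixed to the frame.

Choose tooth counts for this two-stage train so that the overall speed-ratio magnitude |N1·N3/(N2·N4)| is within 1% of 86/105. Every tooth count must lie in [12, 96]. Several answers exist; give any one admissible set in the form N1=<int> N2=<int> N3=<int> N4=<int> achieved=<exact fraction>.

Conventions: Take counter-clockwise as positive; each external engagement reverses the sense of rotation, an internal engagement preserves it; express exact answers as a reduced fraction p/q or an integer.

N1=12 N2=14 N3=43 N4=45 achieved=86/105

2-stage fixed-axis compound train for ratio 86/105
target = 86/105 in lowest terms: an exact hit needs N1·N3 = k·86 and N2·N4 = k·105 for one integer k, every count in [12, 96]; additionally prefer no 1:1 stage (N1 ≠ N2, N3 ≠ N4)
k = 1…5: no 1:1-free in-range split of k·86 and k·105 into factor pairs; take k = 6
k = 6: N1·N3 = 516 = 12·43, N2·N4 = 630 = 14·45
achieved = 12·43/(14·45) = 86/105; |achieved − target| = 0 ≤ 43/5250 ✓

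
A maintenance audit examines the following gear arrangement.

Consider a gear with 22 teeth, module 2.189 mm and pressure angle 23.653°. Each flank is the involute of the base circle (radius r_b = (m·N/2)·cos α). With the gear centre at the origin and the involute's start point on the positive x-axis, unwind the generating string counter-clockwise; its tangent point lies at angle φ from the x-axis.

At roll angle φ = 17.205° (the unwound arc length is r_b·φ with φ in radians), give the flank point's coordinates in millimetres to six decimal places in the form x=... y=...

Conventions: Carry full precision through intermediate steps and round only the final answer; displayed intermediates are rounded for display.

x=23.028274 y=0.197280

single-mesh involute tooth geometry (22T wheel at module 2.189)
pitch radius r_p = m·N/2 = 2.189·22/2 = 24.079000
base radius r_b = r_p·cos α = 24.079000·cos 23.653° = 22.056171
roll angle φ = 17.205° = 0.30028390 rad
x = r_b·(cos φ + φ·sin φ) = 23.028274
y = r_b·(sin φ − φ·cos φ) = 0.197280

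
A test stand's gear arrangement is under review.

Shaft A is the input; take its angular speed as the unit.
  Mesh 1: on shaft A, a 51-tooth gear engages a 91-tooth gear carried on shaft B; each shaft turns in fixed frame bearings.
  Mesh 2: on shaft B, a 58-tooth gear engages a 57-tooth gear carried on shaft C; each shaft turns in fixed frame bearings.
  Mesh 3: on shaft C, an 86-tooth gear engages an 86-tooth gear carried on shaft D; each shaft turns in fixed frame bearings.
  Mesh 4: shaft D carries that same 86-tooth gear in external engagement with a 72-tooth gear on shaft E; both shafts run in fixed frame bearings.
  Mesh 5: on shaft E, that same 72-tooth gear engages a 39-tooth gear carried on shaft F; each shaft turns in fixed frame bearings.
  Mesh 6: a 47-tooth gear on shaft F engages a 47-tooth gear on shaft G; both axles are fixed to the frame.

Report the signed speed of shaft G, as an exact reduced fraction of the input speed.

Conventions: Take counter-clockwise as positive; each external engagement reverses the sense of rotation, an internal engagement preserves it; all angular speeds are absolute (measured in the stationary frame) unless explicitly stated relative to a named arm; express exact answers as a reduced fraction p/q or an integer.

84796/67431

6-mesh fixed-axis compound train (all bearings frame-fixed)
mesh 1 [51T→91T]: |ω|/ω_in = 1×51/91 = 51/91, sense flips to −
mesh 2 [58T→57T]: |ω|/ω_in = (51/91)×58/57 = 986/1729, sense flips to +
mesh 3 [86T→86T]: |ω|/ω_in = (986/1729)×86/86 = 986/1729, sense flips to −
mesh 4 [86T→72T]: |ω|/ω_in = (986/1729)×86/72 = 21199/31122, sense flips to +
mesh 5 [72T→39T]: |ω|/ω_in = (21199/31122)×72/39 = 84796/67431, sense flips to −
mesh 6 [47T→47T]: |ω|/ω_in = (84796/67431)×47/47 = 84796/67431, sense flips to +
signed output speed (× input speed) = 84796/67431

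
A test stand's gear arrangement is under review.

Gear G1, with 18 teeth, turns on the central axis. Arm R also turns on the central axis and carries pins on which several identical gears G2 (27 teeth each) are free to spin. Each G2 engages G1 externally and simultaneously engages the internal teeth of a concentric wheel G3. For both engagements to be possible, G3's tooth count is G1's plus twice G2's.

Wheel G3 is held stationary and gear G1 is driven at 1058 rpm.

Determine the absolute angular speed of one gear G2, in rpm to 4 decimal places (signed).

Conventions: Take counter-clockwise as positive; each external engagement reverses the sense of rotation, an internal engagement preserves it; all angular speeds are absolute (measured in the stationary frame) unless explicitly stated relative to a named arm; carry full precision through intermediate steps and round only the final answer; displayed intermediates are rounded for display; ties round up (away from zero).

topology: planetary set — G1 18T / G2 27T / G3 72T, arm = carrier (Willis)
normalise by the input: solve with ω_sun = 1, then scale by 1058 rpm
ring teeth: 18 + 2·27 = 72
18(ω_sun−ω_arm) = −72(ω_ring−ω_arm),  ω_ring = 0, ω_sun = 1
18(1−ω_arm) = −72(0−ω_arm)  ⇒  90·ω_arm = 18  ⇒  ω_arm = 1/5
sun–planet mesh: 18·(1−1/5) = −27·(ω_p−ω_arm)  ⇒  ω_p−ω_arm = -8/15
ω_p = 1/5 − 8/15 = -1/3
scale: ω_p = -1/3 × 1058 rpm = -352.6667 rpm

-352.6667 rpm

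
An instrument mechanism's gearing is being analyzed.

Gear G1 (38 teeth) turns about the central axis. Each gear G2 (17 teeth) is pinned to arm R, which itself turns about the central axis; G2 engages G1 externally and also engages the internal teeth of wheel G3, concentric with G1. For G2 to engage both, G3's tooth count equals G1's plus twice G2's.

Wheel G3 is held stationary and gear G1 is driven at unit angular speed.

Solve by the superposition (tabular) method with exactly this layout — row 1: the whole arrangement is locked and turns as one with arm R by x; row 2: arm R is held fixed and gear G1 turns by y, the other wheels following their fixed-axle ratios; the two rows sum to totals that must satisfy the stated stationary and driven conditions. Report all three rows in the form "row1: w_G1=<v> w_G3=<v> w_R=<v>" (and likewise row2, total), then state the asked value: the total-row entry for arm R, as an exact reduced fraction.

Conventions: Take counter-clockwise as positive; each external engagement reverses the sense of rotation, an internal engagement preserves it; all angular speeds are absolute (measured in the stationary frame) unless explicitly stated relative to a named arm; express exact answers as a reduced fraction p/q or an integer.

row1: w_G1=19/55 w_G3=19/55 w_R=19/55
row2: w_G1=36/55 w_G3=-19/55 w_R=0
total: w_G1=1 w_G3=0 w_R=19/55
asked value: 19/55

recognized (axles ride arm R): planetary set, 38/17/72 teeth
row 1: whole set turns with the arm by x
row 2 — arm fixed, fixed-axis ratios: sun y, ring −(38/72)·y, arm 0
boundary: total ω_ring = x − (38/72)·y = 0 and total ω_sun = x + y = 1  ⇒  y = 36/55, x = 19/55
row 2 ring = −(38/72)·36/55 = -19/55
totals (row 1 + row 2): sun 19/55 + 36/55 = 1, ring 19/55 + (-19/55) = 0, arm 19/55 + 0 = 19/55
asked cell (total, arm) = 19/55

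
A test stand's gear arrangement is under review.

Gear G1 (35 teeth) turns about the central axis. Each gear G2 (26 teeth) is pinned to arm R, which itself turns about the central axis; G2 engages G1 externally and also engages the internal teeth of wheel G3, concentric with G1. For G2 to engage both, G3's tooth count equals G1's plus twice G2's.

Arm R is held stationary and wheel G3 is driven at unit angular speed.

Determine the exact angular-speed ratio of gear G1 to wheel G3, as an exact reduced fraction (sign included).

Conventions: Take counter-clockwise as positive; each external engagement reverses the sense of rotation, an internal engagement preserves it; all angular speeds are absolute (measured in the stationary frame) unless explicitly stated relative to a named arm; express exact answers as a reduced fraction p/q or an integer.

-87/35

topology: planetary set — G1 35T / G2 26T / G3 87T, arm = carrier (Willis)
ring teeth: 35 + 2·26 = 87
35(ω_sun−ω_arm) = −87(ω_ring−ω_arm),  ω_arm = 0, ω_ring = 1
ω_sun = 0 − (87/35)(1−0) = -87/35
ω_out/ω_in = -87/35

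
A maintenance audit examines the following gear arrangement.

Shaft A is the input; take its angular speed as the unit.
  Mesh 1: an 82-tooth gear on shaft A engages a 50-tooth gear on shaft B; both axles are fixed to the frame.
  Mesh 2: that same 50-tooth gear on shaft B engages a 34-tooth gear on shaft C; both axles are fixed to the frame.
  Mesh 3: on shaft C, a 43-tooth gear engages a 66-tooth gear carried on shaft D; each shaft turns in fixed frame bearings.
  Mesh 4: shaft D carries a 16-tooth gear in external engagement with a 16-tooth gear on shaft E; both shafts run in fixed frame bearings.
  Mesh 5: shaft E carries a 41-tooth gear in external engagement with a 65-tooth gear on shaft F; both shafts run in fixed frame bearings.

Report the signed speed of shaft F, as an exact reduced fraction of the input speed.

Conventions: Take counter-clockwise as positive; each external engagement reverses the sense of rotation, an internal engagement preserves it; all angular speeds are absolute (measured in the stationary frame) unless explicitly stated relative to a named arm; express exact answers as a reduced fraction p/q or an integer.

-72283/72930

5-mesh fixed-axis compound train (all bearings frame-fixed)
mesh 1 [82T→50T]: |ω|/ω_in = 1×82/50 = 41/25, sense flips to −
mesh 2 [50T→34T]: |ω|/ω_in = (41/25)×50/34 = 41/17, sense flips to +
mesh 3 [43T→66T]: |ω|/ω_in = (41/17)×43/66 = 1763/1122, sense flips to −
mesh 4 [16T→16T]: |ω|/ω_in = (1763/1122)×16/16 = 1763/1122, sense flips to +
mesh 5 [41T→65T]: |ω|/ω_in = (1763/1122)×41/65 = 72283/72930, sense flips to −
signed output speed (× input speed) = -72283/72930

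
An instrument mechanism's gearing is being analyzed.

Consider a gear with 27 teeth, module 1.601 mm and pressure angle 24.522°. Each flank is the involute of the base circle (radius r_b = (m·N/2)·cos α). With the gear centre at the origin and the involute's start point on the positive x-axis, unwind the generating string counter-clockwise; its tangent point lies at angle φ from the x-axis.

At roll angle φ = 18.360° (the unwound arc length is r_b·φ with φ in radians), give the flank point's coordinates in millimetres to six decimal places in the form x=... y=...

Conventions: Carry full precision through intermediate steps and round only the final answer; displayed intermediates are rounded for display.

recognized (one wheel, involute flank): single-mesh tooth geometry, m = 1.601, N = 27
pitch radius r_p = m·N/2 = 1.601·27/2 = 21.613500
base radius r_b = r_p·cos α = 21.613500·cos 24.522° = 19.664005
roll angle φ = 18.360° = 0.32044245 rad
x = r_b·(cos φ + φ·sin φ) = 20.647819
y = r_b·(sin φ − φ·cos φ) = 0.213469

x=20.647819 y=0.213469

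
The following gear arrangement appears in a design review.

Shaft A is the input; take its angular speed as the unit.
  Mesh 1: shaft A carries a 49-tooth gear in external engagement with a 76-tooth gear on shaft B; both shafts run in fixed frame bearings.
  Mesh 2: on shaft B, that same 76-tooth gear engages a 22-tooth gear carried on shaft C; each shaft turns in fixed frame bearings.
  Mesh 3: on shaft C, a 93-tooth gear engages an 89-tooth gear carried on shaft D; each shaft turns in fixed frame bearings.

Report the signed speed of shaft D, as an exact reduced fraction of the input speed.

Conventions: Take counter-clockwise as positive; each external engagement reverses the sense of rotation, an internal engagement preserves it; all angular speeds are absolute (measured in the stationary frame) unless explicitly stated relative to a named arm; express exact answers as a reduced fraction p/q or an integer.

-4557/1958

3-mesh fixed-axis compound train (all bearings frame-fixed)
mesh 1 [49T→76T]: |ω|/ω_in = 1×49/76 = 49/76, sense flips to −
mesh 2 [76T→22T]: |ω|/ω_in = (49/76)×76/22 = 49/22, sense flips to +
mesh 3 [93T→89T]: |ω|/ω_in = (49/22)×93/89 = 4557/1958, sense flips to −
signed output speed (× input speed) = -4557/1958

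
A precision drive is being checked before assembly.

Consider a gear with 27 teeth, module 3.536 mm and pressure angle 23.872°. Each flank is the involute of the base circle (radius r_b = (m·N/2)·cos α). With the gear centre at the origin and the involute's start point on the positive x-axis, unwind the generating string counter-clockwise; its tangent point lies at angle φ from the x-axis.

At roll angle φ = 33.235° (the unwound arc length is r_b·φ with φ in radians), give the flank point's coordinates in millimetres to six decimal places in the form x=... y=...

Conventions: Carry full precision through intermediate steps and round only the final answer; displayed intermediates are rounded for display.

single-mesh involute tooth geometry (27T wheel at module 3.536)
pitch radius r_p = m·N/2 = 3.536·27/2 = 47.736000
base radius r_b = r_p·cos α = 47.736000·cos 23.872° = 43.652273
roll angle φ = 33.235° = 0.58006018 rad
x = r_b·(cos φ + φ·sin φ) = 50.389815
y = r_b·(sin φ − φ·cos φ) = 2.745498

x=50.389815 y=2.745498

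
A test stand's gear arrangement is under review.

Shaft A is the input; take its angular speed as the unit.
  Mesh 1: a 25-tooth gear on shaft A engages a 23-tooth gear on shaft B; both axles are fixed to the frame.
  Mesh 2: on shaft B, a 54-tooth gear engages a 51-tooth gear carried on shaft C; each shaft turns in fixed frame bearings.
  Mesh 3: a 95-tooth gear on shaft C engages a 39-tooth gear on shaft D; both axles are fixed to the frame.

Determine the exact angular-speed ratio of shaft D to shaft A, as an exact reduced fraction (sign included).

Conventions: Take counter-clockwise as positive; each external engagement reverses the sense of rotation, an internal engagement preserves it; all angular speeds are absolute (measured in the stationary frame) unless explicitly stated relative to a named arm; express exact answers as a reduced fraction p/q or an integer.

-14250/5083

class = fixed-axis compound train [3 meshes; 3 ratios multiply, 3 sense flips]
mesh 1 [25T→23T]: running ratio 25/23, sense −
mesh 2 [54T→51T]: running ratio 450/391, sense +
mesh 3 [95T→39T]: running ratio 14250/5083, sense −
ω_out/ω_in = -14250/5083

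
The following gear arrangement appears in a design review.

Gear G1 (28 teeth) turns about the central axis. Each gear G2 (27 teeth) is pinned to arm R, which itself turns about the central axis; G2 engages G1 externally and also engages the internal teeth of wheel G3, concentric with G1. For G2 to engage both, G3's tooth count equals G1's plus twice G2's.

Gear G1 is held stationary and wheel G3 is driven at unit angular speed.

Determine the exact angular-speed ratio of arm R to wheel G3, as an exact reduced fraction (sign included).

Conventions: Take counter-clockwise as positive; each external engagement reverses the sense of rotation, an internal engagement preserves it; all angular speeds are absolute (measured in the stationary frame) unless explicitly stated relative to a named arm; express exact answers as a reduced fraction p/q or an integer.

class = planetary set [G3 = 28+2·27 = 82; Willis about the carrier]
ring teeth: 28 + 2·27 = 82
28(ω_sun−ω_arm) = −82(ω_ring−ω_arm),  ω_sun = 0, ω_ring = 1
28(0−ω_arm) = −82(1−ω_arm)  ⇒  110·ω_arm = 82  ⇒  ω_arm = 41/55
ω_out/ω_in = 41/55

41/55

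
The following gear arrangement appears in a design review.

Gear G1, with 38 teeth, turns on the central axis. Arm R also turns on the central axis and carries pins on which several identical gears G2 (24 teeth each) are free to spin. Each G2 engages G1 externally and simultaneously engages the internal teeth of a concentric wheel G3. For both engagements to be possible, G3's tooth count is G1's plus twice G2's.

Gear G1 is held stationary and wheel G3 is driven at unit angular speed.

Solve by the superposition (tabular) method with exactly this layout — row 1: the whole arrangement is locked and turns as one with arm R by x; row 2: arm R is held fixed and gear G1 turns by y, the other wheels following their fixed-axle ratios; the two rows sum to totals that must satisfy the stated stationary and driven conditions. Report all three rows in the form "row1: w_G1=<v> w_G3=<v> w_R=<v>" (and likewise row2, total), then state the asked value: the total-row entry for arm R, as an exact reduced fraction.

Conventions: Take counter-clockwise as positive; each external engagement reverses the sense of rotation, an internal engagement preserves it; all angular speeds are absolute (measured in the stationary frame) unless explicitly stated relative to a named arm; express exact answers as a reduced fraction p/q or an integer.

row1: w_G1=43/62 w_G3=43/62 w_R=43/62
row2: w_G1=-43/62 w_G3=19/62 w_R=0
total: w_G1=0 w_G3=1 w_R=43/62
asked value: 43/62

topology: planetary set — G1 38T / G2 24T / G3 86T, arm = carrier (Willis)
superposition row 1 [locked train]: every member turns x
row 2: sun turns y, ring = −(38/86)·y, arm 0
boundary: total ω_sun = x + y = 0 and total ω_ring = x − (38/86)·y = 1  ⇒  y = -43/62, x = 43/62
row 2 ring = −(38/86)·(-43/62) = 19/62
totals (row 1 + row 2): sun 43/62 + (-43/62) = 0, ring 43/62 + 19/62 = 1, arm 43/62 + 0 = 43/62
asked cell (total, arm) = 43/62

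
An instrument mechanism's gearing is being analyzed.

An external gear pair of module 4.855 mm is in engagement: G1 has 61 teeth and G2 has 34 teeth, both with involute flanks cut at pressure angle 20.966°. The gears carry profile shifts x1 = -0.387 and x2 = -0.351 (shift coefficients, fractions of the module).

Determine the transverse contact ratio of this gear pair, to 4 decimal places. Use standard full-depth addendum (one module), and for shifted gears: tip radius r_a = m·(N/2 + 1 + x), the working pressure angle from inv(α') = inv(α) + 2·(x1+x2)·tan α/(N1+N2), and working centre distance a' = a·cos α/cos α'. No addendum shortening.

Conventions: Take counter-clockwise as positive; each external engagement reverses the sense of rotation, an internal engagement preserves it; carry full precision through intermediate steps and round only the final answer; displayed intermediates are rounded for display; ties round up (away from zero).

class = single-mesh tooth geometry [involute pair 61T × 34T, m = 4.855]
base radii: r_b1 = 138.273721, r_b2 = 77.070599
tip radii: r_a1 = 151.053615, r_a2 = 85.685895
inv(α') = inv(20.966°) + 2·(-0.387-0.351)·tan α/(61+34) = 0.01130415  ⇒  α' = 18.29005°
a' = a·cos α / cos α' = 230.6125·cos 20.966°/cos 18.29005° = 226.802381
action lengths: √(r_a1²−r_b1²) = 60.807669, √(r_a2²−r_b2²) = 37.445900
base pitch p_b = π·m·cos α = 14.242613
CR = (60.807669 + 37.445900 − 226.802381·sin 18.29005°)/14.242613 = 1.901106
contact ratio ≈ 1.9011

1.9011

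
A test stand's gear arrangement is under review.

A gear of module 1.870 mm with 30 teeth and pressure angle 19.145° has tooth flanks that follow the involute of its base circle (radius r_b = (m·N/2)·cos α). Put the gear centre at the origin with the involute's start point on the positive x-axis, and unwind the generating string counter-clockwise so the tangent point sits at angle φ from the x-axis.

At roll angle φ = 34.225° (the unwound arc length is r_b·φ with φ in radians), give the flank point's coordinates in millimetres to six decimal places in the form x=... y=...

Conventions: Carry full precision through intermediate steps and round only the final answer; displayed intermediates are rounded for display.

topology: single-mesh involute geometry — m = 1.870, N = 30
pitch radius r_p = m·N/2 = 1.870·30/2 = 28.050000
base radius r_b = r_p·cos α = 28.050000·cos 19.145° = 26.498600
roll angle φ = 34.225° = 0.59733894 rad
x = r_b·(cos φ + φ·sin φ) = 30.812706
y = r_b·(sin φ − φ·cos φ) = 1.816302

x=30.812706 y=1.816302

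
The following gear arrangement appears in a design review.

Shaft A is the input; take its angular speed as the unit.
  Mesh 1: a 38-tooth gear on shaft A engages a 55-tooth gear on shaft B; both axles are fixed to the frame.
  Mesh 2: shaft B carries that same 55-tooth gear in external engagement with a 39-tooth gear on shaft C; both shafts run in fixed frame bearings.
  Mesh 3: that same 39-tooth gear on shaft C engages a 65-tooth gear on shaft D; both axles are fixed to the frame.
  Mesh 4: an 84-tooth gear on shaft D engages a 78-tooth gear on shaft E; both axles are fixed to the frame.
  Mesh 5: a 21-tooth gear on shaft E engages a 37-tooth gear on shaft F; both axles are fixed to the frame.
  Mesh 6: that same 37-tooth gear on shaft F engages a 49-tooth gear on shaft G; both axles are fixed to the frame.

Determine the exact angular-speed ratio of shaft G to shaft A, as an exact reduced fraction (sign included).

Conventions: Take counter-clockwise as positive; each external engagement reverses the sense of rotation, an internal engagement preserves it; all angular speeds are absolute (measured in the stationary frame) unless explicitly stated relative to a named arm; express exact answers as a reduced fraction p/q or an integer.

class = fixed-axis compound train [6 meshes; 6 ratios multiply, 6 sense flips]
mesh 1 [38T→55T]: running ratio 38/55, sense −
mesh 2 [55T→39T]: running ratio 38/39, sense +
mesh 3 [39T→65T]: running ratio 38/65, sense −
mesh 4 [84T→78T]: running ratio 532/845, sense +
mesh 5 [21T→37T]: running ratio 11172/31265, sense −
mesh 6 [37T→49T]: running ratio 228/845, sense +
ω_out/ω_in = 228/845

228/845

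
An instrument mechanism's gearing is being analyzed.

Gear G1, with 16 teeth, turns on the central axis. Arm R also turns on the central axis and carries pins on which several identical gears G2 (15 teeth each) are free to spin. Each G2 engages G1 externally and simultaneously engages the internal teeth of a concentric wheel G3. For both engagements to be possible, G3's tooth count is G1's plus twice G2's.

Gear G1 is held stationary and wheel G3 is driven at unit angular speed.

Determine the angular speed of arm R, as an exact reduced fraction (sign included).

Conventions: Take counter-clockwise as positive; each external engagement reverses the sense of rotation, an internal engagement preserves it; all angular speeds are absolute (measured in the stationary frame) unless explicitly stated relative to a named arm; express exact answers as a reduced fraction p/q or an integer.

23/31

class = planetary set [G3 = 16+2·15 = 46; Willis about the carrier]
ring teeth: 16 + 2·15 = 46
16(ω_sun−ω_arm) = −46(ω_ring−ω_arm),  ω_sun = 0, ω_ring = 1
16(0−ω_arm) = −46(1−ω_arm)  ⇒  62·ω_arm = 46  ⇒  ω_arm = 23/31
exact speed ratio = 23/31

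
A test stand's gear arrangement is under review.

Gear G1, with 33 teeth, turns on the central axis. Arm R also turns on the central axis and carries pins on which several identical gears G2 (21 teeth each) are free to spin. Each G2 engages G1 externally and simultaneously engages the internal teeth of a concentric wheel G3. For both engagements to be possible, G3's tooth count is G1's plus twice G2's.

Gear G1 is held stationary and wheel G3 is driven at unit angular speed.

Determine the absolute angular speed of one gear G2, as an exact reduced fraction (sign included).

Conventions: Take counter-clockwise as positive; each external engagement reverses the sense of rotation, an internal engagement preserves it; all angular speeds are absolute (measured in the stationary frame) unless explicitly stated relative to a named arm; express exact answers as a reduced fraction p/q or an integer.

planetary set (33T centre, 21T on arm, 75T internal) — Willis relation
ring teeth: 33 + 2·21 = 75
33(ω_sun−ω_arm) = −75(ω_ring−ω_arm),  ω_sun = 0, ω_ring = 1
33(0−ω_arm) = −75(1−ω_arm)  ⇒  108·ω_arm = 75  ⇒  ω_arm = 25/36
sun–planet mesh: 33·(0−25/36) = −21·(ω_p−ω_arm)  ⇒  ω_p−ω_arm = 275/252
ω_p = 25/36 + 275/252 = 25/14
exact speed ratio = 25/14

25/14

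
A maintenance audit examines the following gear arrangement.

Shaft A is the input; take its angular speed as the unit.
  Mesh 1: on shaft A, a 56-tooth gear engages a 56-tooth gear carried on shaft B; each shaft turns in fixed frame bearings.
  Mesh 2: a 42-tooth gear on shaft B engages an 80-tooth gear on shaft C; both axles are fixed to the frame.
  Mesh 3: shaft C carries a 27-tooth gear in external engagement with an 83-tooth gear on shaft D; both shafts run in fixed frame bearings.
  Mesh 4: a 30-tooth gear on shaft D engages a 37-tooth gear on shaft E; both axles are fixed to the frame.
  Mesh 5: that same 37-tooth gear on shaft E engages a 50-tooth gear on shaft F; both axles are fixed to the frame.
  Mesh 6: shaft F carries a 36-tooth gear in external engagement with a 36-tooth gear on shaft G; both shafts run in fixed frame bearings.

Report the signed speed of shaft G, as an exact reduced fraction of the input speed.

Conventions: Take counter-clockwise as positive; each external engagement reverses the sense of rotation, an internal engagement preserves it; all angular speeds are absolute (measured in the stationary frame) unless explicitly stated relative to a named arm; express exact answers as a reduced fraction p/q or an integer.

6-mesh fixed-axis compound train (all bearings frame-fixed)
mesh 1 [56T→56T]: |ω|/ω_in = 1×56/56 = 1, sense flips to −
mesh 2 [42T→80T]: |ω|/ω_in = 1×42/80 = 21/40, sense flips to +
mesh 3 [27T→83T]: |ω|/ω_in = (21/40)×27/83 = 567/3320, sense flips to −
mesh 4 [30T→37T]: |ω|/ω_in = (567/3320)×30/37 = 1701/12284, sense flips to +
mesh 5 [37T→50T]: |ω|/ω_in = (1701/12284)×37/50 = 1701/16600, sense flips to −
mesh 6 [36T→36T]: |ω|/ω_in = (1701/16600)×36/36 = 1701/16600, sense flips to +
signed output speed (× input speed) = 1701/16600

1701/16600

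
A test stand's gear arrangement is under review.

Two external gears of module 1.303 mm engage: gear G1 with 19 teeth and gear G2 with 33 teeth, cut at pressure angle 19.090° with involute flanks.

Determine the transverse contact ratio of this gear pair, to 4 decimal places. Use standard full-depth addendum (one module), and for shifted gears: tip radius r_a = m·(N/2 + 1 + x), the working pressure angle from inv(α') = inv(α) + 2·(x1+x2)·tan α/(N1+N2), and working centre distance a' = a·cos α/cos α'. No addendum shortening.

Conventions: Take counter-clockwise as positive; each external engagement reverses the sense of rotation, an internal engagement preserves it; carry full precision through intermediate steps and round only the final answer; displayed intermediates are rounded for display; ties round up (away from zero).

single-mesh involute tooth geometry (19T engaging 33T at module 1.303)
base radii: r_b1 = 11.697757, r_b2 = 20.317157
tip radii: r_a1 = 13.681500, r_a2 = 22.802500
no profile shift: α' = α, a' = a
action lengths: √(r_a1²−r_b1²) = 7.095486, √(r_a2²−r_b2²) = 10.352157
base pitch p_b = π·m·cos α = 3.868378
CR = (7.095486 + 10.352157 − 33.878000·sin 19.09000°)/3.868378 = 1.646102
contact ratio ≈ 1.6461

1.6461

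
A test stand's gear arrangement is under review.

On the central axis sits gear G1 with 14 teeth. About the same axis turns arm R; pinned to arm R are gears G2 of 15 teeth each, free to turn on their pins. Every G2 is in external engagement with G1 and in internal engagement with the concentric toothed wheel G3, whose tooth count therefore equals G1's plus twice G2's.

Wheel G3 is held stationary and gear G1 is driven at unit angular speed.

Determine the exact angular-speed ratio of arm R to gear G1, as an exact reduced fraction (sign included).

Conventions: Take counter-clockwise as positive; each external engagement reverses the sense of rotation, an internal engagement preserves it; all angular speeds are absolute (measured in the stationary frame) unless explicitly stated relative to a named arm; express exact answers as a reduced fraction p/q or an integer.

7/29

topology: planetary set — G1 14T / G2 15T / G3 44T, arm = carrier (Willis)
ring teeth: 14 + 2·15 = 44
14(ω_sun−ω_arm) = −44(ω_ring−ω_arm),  ω_ring = 0, ω_sun = 1
14(1−ω_arm) = −44(0−ω_arm)  ⇒  58·ω_arm = 14  ⇒  ω_arm = 7/29
ω_out/ω_in = 7/29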